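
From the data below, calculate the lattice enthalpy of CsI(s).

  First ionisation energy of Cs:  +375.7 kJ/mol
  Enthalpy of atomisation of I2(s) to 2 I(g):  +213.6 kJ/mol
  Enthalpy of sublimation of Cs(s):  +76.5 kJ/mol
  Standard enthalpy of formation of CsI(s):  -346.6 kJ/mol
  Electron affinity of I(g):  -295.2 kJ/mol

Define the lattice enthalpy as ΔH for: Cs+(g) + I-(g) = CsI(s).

U = -610.4 kJ/mol

ΔHf° = 1·ΔHsub + 1·(ΣIE) + 1/2·D(I2) + 1·EA + U
-346.6 = 1·(+76.5) + 1·(+375.7) + 1/2·(+213.6) + 1·(-295.2) + U
U = -346.6 − (+263.8) = -610.4 kJ/mol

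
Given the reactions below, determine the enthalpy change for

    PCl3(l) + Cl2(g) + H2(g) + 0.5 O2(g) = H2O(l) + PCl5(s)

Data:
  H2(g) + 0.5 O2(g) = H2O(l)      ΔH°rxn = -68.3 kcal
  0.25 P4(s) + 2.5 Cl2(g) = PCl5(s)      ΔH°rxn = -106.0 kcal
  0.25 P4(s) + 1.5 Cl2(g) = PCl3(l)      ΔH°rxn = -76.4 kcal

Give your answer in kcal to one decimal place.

equation 1 as written: -68.3 kcal
equation 2 as written: -106.0 kcal
equation 3 reversed: +76.4 kcal
Summing the manipulated equations, ΔH°rxn = (-68.3) + (-106.0) + (+76.4) = -97.9 kcal

ΔH°rxn = -97.9 kcal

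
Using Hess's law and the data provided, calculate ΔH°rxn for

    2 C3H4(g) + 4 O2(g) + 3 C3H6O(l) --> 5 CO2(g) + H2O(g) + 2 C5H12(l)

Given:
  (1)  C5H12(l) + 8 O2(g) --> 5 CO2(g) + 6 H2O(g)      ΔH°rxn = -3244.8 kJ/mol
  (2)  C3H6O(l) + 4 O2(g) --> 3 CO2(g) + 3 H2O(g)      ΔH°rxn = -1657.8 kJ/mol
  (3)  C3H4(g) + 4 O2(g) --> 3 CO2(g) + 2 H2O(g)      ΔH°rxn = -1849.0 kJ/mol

ΔH°rxn = -2181.8 kJ/mol

(1) reversed and × 2: (-2)·(-3244.8) = +6489.6 kJ/mol
(2) × 3: (3)·(-1657.8) = -4973.4 kJ/mol
(3) × 2: (2)·(-1849.0) = -3698.0 kJ/mol
By Hess's law, ΔH°rxn = (-2)·(-3244.8) + (3)·(-1657.8) + (2)·(-1849.0) = -2181.8 kJ/mol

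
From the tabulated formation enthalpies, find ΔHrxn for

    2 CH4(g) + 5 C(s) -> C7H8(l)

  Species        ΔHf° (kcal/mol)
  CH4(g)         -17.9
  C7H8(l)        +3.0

ΔH°rxn = Σ nΔHf°(products) − Σ nΔHf°(reactants).
Products: 1·(+3.0) = +3.0
Reactants: 2·(-17.9) + 5·(+0.0) = -35.8
ΔHrxn = (+3.0) − (-35.8) = 38.8 kcal/mol

ΔHrxn = 38.8 kcal/mol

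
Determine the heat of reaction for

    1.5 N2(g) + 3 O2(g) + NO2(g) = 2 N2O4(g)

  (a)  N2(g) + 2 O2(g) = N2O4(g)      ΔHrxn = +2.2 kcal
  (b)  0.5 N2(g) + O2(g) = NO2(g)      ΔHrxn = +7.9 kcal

(a) × 2 (×2 to match 2 N2O4(g) in the target): (2)·(+2.2) = +4.4 kcal
(b) reversed (reverse to put NO2(g) on the reactant side): -7.9 kcal
Since enthalpy is a state function, ΔHrxn = (+4.4) + (-7.9) = -3.5 kcal

ΔHrxn = -3.5 kcal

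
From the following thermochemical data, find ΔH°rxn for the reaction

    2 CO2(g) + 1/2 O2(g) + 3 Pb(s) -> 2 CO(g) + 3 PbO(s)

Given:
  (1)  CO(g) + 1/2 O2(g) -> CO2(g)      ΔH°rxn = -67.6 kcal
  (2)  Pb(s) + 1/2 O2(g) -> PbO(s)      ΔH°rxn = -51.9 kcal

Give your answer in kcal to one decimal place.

ΔH°rxn = -20.5 kcal

(1) reversed and × 2 (CO(g) must end up as a product; ×2 to match 2 CO(g) in the target): (-2)·(-67.6) = +135.2 kcal
(2) × 3 (×3 to match 3 PbO(s) in the target): (3)·(-51.9) = -155.7 kcal
ΔH°rxn = (-2)·(-67.6) + (3)·(-51.9) = -20.5 kcal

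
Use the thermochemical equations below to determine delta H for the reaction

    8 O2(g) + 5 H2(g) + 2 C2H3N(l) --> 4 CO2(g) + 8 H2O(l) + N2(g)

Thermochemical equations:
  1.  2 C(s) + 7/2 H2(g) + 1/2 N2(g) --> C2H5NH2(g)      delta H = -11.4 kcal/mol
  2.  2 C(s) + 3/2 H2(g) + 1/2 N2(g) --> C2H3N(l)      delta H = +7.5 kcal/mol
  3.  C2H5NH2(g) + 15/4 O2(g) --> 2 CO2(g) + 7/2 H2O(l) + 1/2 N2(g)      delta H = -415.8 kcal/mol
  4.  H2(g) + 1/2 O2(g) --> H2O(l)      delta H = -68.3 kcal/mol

eq. 1 × 2: (2)·(-11.4) = -22.8 kcal/mol
eq. 2 reversed and × 2: (-2)·(+7.5) = -15.0 kcal/mol
eq. 3 × 2: (2)·(-415.8) = -831.6 kcal/mol
eq. 4 as written: -68.3 kcal/mol
delta H = (-22.8) + (-15.0) + (-831.6) + (-68.3) = -937.7 kcal/mol

delta H = -937.7 kcal/mol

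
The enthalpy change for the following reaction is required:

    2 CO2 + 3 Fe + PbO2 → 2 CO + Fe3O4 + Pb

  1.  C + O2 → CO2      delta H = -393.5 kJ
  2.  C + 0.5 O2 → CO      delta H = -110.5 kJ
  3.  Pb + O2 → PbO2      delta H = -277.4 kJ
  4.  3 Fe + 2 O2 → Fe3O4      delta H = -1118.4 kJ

eq. 1 reversed and × 2 (CO2 must end up as a reactant; ×2 to match 2 CO2 in the target): (-2)·(-393.5) = +787.0 kJ
eq. 2 × 2 (scale by 2 for the 2 CO): (2)·(-110.5) = -221.0 kJ
eq. 3 reversed (PbO2 must end up as a reactant): +277.4 kJ
eq. 4 as written (Fe3O4 already on the product side): -1118.4 kJ
Combining the equations, delta H = (-2)·(-393.5) + (2)·(-110.5) + (-1)·(-277.4) + (1)·(-1118.4) = -275.0 kJ

delta H = -275.0 kJ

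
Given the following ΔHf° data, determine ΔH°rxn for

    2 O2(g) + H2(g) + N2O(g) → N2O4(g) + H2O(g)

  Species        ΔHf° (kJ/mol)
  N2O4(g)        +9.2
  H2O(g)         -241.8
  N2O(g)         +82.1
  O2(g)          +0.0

Products: 1·(+9.2) + 1·(-241.8) = -232.6
Reactants: 2·(+0.0) + 1·(+0.0) + 1·(+82.1) = +82.1
ΔH°rxn = (-232.6) − (+82.1) = -314.7 kJ/mol

ΔH°rxn = -314.7 kJ/mol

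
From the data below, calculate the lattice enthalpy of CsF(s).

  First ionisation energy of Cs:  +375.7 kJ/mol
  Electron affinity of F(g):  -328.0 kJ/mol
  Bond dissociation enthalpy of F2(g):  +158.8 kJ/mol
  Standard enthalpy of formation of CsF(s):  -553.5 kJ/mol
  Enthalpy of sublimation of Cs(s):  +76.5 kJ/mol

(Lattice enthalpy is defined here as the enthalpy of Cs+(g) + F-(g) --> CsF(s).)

ΔHf° = 1·ΔHsub + 1·(ΣIE) + 1/2·D(F2) + 1·EA + U
-553.5 = 1·(+76.5) + 1·(+375.7) + 1/2·(+158.8) + 1·(-328.0) + U
U = -553.5 − (+203.6) = -757.1 kJ/mol

U = -757.1 kJ/mol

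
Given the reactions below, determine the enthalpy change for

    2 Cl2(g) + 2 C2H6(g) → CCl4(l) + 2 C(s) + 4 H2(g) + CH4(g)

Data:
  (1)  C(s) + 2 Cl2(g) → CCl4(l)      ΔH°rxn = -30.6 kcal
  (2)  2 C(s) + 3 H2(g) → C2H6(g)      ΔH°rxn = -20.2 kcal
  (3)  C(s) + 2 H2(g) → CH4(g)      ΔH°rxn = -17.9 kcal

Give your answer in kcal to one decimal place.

(1) as written (CCl4(l) already on the product side): -30.6 kcal
(2) reversed and × 2 (C2H6(g) must end up as a reactant; ×2 to match 2 C2H6(g) in the target): (-2)·(-20.2) = +40.4 kcal
(3) as written (CH4(g) already on the product side): -17.9 kcal
Combining the equations, ΔH°rxn = (1)·(-30.6) + (-2)·(-20.2) + (1)·(-17.9) = -8.1 kcal

ΔH°rxn = -8.1 kcal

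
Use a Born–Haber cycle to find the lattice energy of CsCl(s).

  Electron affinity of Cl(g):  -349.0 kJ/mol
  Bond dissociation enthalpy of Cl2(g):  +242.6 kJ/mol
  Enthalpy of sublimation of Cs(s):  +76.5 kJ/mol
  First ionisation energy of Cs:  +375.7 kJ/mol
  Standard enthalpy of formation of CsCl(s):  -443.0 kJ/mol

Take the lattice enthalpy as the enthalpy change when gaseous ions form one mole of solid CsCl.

ΔHf° = 1·ΔHsub + 1·(ΣIE) + 1/2·D(Cl2) + 1·EA + U
-443.0 = 1·(+76.5) + 1·(+375.7) + 1/2·(+242.6) + 1·(-349.0) + U
U = -443.0 − (+224.5) = -667.5 kJ/mol

U = -667.5 kJ/mol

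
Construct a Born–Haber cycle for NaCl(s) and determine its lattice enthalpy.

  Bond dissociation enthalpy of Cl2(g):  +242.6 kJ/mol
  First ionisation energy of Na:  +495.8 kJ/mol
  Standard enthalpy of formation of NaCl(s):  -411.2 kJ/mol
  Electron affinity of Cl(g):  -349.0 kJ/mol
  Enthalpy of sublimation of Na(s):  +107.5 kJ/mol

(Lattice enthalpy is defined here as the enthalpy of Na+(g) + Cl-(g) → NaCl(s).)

U = -786.8 kJ/mol

ΔHf° = 1·ΔHsub + 1·(ΣIE) + 1/2·D(Cl2) + 1·EA + U
-411.2 = 1·(+107.5) + 1·(+495.8) + 1/2·(+242.6) + 1·(-349.0) + U
U = -411.2 − (+375.6) = -786.8 kJ/mol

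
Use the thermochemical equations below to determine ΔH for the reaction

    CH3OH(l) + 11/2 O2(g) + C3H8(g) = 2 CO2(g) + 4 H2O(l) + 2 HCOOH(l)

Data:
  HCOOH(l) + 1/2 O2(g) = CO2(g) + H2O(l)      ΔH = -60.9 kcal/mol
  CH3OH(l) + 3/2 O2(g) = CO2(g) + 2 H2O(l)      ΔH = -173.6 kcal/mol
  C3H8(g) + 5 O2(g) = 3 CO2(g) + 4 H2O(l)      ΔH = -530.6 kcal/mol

ΔH = -582.4 kcal/mol

equation 1 reversed and × 2 (HCOOH(l) must end up as a product; ×2 to match 2 HCOOH(l) in the target): (-2)·(-60.9) = +121.8 kcal/mol
equation 2 as written (CH3OH(l) already on the reactant side): -173.6 kcal/mol
equation 3 as written (C3H8(g) already on the reactant side): -530.6 kcal/mol
By Hess's law, ΔH = (-2)·(-60.9) + (1)·(-173.6) + (1)·(-530.6) = -582.4 kcal/mol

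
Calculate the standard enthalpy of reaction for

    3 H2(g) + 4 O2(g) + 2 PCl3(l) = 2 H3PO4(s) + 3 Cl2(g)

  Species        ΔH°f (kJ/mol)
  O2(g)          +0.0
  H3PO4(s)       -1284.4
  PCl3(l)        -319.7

Products: 2·(-1284.4) + 3·(+0.0) = -2568.8
Reactants: 3·(+0.0) + 4·(+0.0) + 2·(-319.7) = -639.4
ΔH°rxn = (-2568.8) − (-639.4) = -1929.4 kJ/mol

ΔH°rxn = -1929.4 kJ/mol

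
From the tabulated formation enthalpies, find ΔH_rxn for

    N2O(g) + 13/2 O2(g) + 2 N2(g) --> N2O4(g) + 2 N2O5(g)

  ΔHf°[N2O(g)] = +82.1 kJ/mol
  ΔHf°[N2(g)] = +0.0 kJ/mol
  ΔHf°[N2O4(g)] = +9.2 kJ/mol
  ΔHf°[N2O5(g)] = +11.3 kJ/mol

ΔH_rxn = -50.3 kJ/mol

ΔH°rxn = Σ nΔHf°(products) − Σ nΔHf°(reactants).
Products: 1·(+9.2) + 2·(+11.3) = +31.8
Reactants: 1·(+82.1) + 13/2·(+0.0) + 2·(+0.0) = +82.1
ΔH_rxn = (+31.8) − (+82.1) = -50.3 kJ/mol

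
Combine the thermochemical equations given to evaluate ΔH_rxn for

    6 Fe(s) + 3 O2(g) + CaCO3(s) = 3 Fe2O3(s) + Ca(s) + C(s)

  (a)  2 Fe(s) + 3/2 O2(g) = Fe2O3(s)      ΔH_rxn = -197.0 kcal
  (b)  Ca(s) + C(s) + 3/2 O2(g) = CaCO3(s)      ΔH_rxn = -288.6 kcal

ΔH_rxn = -302.4 kcal

(a) × 3: (3)·(-197.0) = -591.0 kcal
(b) reversed: +288.6 kcal
Summing the manipulated equations, ΔH_rxn = (3)·(-197.0) + (-1)·(-288.6) = -302.4 kcal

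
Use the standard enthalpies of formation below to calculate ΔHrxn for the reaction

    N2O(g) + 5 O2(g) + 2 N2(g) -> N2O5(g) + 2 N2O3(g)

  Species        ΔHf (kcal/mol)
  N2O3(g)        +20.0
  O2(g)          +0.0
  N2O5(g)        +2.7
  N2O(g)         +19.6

ΔHrxn = 23.1 kcal/mol

ΔH°rxn = Σ nΔHf°(products) − Σ nΔHf°(reactants).
Products: 1·(+2.7) + 2·(+20.0) = +42.7
Reactants: 1·(+19.6) + 5·(+0.0) + 2·(+0.0) = +19.6
ΔHrxn = (+42.7) − (+19.6) = 23.1 kcal/mol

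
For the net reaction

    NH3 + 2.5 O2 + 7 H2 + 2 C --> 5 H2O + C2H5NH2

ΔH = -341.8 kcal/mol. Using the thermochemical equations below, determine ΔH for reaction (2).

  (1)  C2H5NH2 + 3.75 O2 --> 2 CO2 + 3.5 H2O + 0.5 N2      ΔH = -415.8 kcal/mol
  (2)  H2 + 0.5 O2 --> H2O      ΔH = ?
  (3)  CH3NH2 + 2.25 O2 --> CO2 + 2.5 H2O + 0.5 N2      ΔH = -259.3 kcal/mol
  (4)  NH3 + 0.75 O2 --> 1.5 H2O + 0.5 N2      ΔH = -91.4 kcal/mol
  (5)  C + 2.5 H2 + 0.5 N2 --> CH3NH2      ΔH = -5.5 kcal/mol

ΔH = -68.3 kcal/mol

(1) reversed (reverse to put C2H5NH2 on the product side): +415.8 kcal/mol
(2) × 2: contributes 2·x
(3) × 2: (2)·(-259.3) = -518.6 kcal/mol
(4) as written (NH3 already on the reactant side): -91.4 kcal/mol
(5) × 2 (scale by 2 for the 2 C): (2)·(-5.5) = -11.0 kcal/mol
-341.8 = (+415.8) + (-518.6) + (-91.4) + (-11.0) + 2·x
x = (-341.8 − (-205.2)) / (2) = -68.3 kcal/mol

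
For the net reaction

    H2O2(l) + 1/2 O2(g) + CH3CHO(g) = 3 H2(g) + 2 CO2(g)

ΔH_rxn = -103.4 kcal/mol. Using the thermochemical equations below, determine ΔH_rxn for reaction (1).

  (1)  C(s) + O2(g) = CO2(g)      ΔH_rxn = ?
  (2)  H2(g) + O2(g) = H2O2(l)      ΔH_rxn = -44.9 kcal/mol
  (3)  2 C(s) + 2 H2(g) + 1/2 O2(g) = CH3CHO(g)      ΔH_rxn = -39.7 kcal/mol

ΔH_rxn = -94.0 kcal/mol

(1) × 2: contributes 2·x
(2) reversed: +44.9 kcal/mol
(3) reversed: +39.7 kcal/mol
-103.4 = (+44.9) + (+39.7) + 2·x
x = (-103.4 − (+84.6)) / (2) = -94.0 kcal/mol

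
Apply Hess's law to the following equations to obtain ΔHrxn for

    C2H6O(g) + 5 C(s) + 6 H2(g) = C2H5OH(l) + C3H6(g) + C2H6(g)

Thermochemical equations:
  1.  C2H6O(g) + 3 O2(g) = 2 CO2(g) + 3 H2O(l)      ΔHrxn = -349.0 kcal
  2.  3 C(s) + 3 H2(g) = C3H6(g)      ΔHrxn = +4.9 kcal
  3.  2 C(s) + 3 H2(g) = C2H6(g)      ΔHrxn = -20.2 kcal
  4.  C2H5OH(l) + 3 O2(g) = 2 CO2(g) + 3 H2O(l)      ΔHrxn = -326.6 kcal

ΔHrxn = -37.7 kcal

eq. 1 as written: -349.0 kcal
eq. 2 as written: +4.9 kcal
eq. 3 as written: -20.2 kcal
eq. 4 reversed: +326.6 kcal
Since enthalpy is a state function, ΔHrxn = (-349.0) + (+4.9) + (-20.2) + (+326.6) = -37.7 kcal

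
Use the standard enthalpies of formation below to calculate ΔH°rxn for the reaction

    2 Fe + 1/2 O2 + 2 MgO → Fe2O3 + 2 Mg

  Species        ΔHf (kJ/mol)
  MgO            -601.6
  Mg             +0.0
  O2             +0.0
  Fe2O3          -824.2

Products: 1·(-824.2) + 2·(+0.0) = -824.2
Reactants: 2·(+0.0) + 1/2·(+0.0) + 2·(-601.6) = -1203.2
ΔH°rxn = (-824.2) − (-1203.2) = 379.0 kJ/mol

ΔH°rxn = 379.0 kJ/mol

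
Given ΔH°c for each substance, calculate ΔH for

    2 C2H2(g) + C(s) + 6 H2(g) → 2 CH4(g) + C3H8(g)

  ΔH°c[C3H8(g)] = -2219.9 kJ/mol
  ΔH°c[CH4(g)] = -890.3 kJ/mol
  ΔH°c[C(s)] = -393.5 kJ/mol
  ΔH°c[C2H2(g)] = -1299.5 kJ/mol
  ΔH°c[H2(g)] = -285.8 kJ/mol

ΔH = -706.8 kJ/mol

With combustion enthalpies, reactants minus products:
= [2·(-1299.5) + 1·(-393.5) + 6·(-285.8)] − [2·(-890.3) + 1·(-2219.9)]
= -706.8 kJ/mol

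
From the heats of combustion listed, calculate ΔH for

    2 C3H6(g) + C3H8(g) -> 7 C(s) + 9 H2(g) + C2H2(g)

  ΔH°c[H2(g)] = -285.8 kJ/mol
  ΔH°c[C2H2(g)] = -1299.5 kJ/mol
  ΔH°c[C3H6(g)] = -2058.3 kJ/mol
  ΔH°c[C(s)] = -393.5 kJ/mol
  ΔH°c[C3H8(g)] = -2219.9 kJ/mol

ΔH = 289.7 kJ/mol

With combustion enthalpies, reactants minus products:
= [2·(-2058.3) + 1·(-2219.9)] − [7·(-393.5) + 9·(-285.8) + 1·(-1299.5)]
= 289.7 kJ/mol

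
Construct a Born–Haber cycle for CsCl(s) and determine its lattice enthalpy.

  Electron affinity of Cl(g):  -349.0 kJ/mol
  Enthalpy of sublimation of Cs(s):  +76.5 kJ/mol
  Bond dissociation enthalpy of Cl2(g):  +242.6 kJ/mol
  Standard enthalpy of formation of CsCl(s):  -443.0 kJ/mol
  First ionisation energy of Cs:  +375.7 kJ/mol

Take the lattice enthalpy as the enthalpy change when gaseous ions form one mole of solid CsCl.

U = -667.5 kJ/mol

ΔHf° = 1·ΔHsub + 1·(ΣIE) + 1/2·D(Cl2) + 1·EA + U
-443.0 = 1·(+76.5) + 1·(+375.7) + 1/2·(+242.6) + 1·(-349.0) + U
U = -443.0 − (+224.5) = -667.5 kJ/mol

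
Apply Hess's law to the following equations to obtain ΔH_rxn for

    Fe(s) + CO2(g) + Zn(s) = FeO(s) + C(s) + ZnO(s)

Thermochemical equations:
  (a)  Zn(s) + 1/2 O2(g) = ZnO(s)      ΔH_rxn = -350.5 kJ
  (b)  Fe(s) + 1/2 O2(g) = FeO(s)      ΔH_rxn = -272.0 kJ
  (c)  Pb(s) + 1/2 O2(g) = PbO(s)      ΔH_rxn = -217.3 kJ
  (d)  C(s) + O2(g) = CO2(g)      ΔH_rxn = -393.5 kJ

ΔH_rxn = -229.0 kJ

(a) as written (ZnO(s) already on the product side): -350.5 kJ
(b) as written (FeO(s) already on the product side): -272.0 kJ
(c): not needed (PbO(s) appears nowhere else).
(d) reversed (reverse to put CO2(g) on the reactant side): +393.5 kJ
ΔH_rxn = (1)·(-350.5) + (1)·(-272.0) + (-1)·(-393.5) = -229.0 kJ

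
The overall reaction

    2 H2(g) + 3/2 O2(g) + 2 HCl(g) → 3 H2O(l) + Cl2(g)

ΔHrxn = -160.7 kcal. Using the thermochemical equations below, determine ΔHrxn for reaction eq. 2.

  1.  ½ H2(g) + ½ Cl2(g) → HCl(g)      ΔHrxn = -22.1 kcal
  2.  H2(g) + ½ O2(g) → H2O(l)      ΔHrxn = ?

eq. 1 reversed and × 2: (-2)·(-22.1) = +44.2 kcal
eq. 2 × 3: contributes 3·x
-160.7 = (+44.2) + 3·x
x = (-160.7 − (+44.2)) / (3) = -68.3 kcal

ΔHrxn = -68.3 kcal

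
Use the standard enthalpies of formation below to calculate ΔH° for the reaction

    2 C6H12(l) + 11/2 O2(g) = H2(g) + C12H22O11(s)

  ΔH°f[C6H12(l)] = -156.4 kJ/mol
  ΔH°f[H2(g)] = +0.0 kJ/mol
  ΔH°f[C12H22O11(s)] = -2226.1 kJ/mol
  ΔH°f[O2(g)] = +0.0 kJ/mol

ΔH°rxn = Σ nΔHf°(products) − Σ nΔHf°(reactants).
Products: 1·(+0.0) + 1·(-2226.1) = -2226.1
Reactants: 2·(-156.4) + 11/2·(+0.0) = -312.8
ΔH° = (-2226.1) − (-312.8) = -1913.3 kJ/mol

ΔH° = -1913.3 kJ/mol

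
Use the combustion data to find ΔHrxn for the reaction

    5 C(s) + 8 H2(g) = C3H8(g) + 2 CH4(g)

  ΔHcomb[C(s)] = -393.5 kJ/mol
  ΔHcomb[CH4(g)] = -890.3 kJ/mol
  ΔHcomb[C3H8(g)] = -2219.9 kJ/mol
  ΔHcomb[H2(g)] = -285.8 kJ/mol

ΔHrxn = -253.4 kJ/mol

Using ΔH = Σ nΔHc°(reactants) − Σ nΔHc°(products):
= [5·(-393.5) + 8·(-285.8)] − [1·(-2219.9) + 2·(-890.3)]
= -253.4 kJ/mol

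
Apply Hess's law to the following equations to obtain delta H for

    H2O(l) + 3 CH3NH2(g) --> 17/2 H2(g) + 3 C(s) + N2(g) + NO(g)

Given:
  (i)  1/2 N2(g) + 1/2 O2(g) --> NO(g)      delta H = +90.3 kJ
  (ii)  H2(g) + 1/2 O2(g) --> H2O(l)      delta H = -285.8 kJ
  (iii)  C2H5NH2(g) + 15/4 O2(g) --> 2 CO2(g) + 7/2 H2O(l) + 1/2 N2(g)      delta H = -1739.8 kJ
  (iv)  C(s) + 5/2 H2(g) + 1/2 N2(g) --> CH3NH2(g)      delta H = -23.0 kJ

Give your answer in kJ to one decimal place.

(i) as written (NO(g) already on the product side): +90.3 kJ
(ii) reversed: +285.8 kJ
(iii): not needed (CO2(g) appears nowhere else).
(iv) reversed and × 3 (reverse to put CH3NH2(g) on the reactant side; ×3 to match 3 CH3NH2(g) in the target): (-3)·(-23.0) = +69.0 kJ
Since enthalpy is a state function, delta H = (1)·(+90.3) + (-1)·(-285.8) + (-3)·(-23.0) = 445.1 kJ

delta H = 445.1 kJ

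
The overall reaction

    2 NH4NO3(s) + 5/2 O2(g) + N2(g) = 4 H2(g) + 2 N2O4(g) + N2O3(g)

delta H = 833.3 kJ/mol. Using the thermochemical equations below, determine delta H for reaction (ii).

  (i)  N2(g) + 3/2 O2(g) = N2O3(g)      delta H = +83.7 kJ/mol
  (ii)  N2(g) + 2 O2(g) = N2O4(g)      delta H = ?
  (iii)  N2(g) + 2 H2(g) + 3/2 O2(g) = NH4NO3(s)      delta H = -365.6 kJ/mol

delta H = 9.2 kJ/mol

(i) as written: +83.7 kJ/mol
(ii) × 2: contributes 2·x
(iii) reversed and × 2: (-2)·(-365.6) = +731.2 kJ/mol
+833.3 = (+83.7) + (+731.2) + 2·x
x = (+833.3 − (+814.9)) / (2) = 9.2 kJ/mol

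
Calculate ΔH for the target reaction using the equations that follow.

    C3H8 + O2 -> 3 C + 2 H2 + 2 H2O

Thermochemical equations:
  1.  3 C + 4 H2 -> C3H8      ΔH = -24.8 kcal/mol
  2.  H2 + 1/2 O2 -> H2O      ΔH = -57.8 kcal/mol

eq. 1 reversed: +24.8 kcal/mol
eq. 2 × 2: (2)·(-57.8) = -115.6 kcal/mol
By Hess's law, ΔH = (+24.8) + (-115.6) = -90.8 kcal/mol

ΔH = -90.8 kcal/mol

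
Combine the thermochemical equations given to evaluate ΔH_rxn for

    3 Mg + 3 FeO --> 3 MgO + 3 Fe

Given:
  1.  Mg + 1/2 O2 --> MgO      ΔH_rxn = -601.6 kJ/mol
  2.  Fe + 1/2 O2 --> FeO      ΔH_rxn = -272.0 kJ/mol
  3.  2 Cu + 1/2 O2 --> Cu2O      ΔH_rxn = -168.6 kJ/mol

ΔH_rxn = -988.8 kJ/mol

eq. 1 × 3: (3)·(-601.6) = -1804.8 kJ/mol
eq. 2 reversed and × 3: (-3)·(-272.0) = +816.0 kJ/mol
eq. 3: not needed.
By Hess's law, ΔH_rxn = (-1804.8) + (+816.0) = -988.8 kJ/mol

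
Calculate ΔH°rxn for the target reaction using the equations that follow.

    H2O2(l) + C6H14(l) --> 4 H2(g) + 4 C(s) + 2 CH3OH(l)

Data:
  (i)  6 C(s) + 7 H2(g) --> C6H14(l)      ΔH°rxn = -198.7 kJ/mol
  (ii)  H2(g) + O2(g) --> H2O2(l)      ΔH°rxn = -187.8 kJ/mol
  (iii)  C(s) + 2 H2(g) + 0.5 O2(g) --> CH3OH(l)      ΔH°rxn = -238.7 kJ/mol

(i) reversed: +198.7 kJ/mol
(ii) reversed: +187.8 kJ/mol
(iii) × 2: (2)·(-238.7) = -477.4 kJ/mol
Since enthalpy is a state function, ΔH°rxn = (-1)·(-198.7) + (-1)·(-187.8) + (2)·(-238.7) = -90.9 kJ/mol

ΔH°rxn = -90.9 kJ/mol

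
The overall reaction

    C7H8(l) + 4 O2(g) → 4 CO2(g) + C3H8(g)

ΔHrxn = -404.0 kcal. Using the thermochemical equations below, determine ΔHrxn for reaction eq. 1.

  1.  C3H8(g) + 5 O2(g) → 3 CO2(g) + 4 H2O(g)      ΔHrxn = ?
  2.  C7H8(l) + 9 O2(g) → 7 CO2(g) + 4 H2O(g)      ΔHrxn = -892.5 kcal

eq. 1 reversed (C3H8(g) must end up as a product): contributes −x
eq. 2 as written (C7H8(l) already on the reactant side): -892.5 kcal
-404.0 = (-892.5) − x
x = (-404.0 − (-892.5)) / (-1) = -488.5 kcal

ΔHrxn = -488.5 kcal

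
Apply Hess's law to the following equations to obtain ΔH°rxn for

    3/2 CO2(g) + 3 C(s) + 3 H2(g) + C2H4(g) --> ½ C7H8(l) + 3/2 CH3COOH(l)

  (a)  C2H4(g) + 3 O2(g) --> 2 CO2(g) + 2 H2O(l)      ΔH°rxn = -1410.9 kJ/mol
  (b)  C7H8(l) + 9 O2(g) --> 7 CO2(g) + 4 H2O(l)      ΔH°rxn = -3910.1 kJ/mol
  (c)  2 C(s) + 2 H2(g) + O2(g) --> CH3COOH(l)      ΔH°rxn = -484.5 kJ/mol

ΔH°rxn = -182.6 kJ/mol

(a) as written: -1410.9 kJ/mol
(b) reversed and × 1/2: (-1/2)·(-3910.1) = +1955.05 kJ/mol
(c) × 3/2: (3/2)·(-484.5) = -726.75 kJ/mol
ΔH°rxn = (-1410.9) + (+1955.05) + (-726.75) = -182.6 kJ/mol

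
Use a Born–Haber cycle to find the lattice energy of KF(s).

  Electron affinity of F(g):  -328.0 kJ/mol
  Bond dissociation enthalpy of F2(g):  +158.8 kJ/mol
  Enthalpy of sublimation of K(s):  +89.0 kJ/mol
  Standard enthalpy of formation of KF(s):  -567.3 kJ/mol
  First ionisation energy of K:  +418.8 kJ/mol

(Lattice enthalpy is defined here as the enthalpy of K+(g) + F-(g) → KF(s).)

U = -826.5 kJ/mol

ΔHf° = 1·ΔHsub + 1·(ΣIE) + 1/2·D(F2) + 1·EA + U
-567.3 = 1·(+89.0) + 1·(+418.8) + 1/2·(+158.8) + 1·(-328.0) + U
U = -567.3 − (+259.2) = -826.5 kJ/mol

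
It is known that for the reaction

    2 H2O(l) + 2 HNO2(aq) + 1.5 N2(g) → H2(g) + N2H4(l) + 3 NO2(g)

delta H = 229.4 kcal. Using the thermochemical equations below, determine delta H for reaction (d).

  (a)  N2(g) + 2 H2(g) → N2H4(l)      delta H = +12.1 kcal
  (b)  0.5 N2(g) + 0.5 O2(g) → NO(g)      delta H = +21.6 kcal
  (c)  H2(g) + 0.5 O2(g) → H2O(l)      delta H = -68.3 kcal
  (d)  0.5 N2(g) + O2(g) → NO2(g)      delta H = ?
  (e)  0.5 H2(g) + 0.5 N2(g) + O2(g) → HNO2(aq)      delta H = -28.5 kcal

delta H = 7.9 kcal

(a) as written: +12.1 kcal
(b): not needed.
(c) reversed and × 2: (-2)·(-68.3) = +136.6 kcal
(d) × 3: contributes 3·x
(e) reversed and × 2: (-2)·(-28.5) = +57.0 kcal
+229.4 = (+12.1) + (+136.6) + (+57.0) + 3·x
x = (+229.4 − (+205.7)) / (3) = 7.9 kcal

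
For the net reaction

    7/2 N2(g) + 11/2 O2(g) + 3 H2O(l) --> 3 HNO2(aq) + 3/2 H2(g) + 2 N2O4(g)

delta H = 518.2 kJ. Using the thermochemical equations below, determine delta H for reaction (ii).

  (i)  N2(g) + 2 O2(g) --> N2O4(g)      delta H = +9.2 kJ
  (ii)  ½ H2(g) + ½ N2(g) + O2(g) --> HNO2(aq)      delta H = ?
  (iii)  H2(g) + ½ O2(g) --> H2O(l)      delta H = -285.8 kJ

delta H = -119.2 kJ

(i) × 2: (2)·(+9.2) = +18.4 kJ
(ii) × 3: contributes 3·x
(iii) reversed and × 3: (-3)·(-285.8) = +857.4 kJ
+518.2 = (+18.4) + (+857.4) + 3·x
x = (+518.2 − (+875.8)) / (3) = -119.2 kJ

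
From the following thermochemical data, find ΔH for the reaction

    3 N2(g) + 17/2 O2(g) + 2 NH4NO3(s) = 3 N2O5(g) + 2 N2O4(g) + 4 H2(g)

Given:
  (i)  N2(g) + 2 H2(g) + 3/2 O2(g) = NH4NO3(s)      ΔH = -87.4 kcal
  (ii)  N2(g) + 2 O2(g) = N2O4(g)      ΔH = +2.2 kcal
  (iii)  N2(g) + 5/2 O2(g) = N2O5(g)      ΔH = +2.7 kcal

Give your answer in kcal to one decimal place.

(i) reversed and × 2: (-2)·(-87.4) = +174.8 kcal
(ii) × 2: (2)·(+2.2) = +4.4 kcal
(iii) × 3: (3)·(+2.7) = +8.1 kcal
Combining the equations, ΔH = (+174.8) + (+4.4) + (+8.1) = 187.3 kcal

ΔH = 187.3 kcal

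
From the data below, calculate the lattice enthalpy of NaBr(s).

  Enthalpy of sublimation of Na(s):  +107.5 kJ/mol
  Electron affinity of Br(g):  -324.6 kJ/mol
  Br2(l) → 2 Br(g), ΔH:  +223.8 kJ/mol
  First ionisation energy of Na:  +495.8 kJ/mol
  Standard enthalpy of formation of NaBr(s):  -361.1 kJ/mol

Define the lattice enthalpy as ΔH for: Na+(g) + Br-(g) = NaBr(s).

U = -751.7 kJ/mol

ΔHf° = 1·ΔHsub + 1·(ΣIE) + 1/2·D(Br2) + 1·EA + U
-361.1 = 1·(+107.5) + 1·(+495.8) + 1/2·(+223.8) + 1·(-324.6) + U
U = -361.1 − (+390.6) = -751.7 kJ/mol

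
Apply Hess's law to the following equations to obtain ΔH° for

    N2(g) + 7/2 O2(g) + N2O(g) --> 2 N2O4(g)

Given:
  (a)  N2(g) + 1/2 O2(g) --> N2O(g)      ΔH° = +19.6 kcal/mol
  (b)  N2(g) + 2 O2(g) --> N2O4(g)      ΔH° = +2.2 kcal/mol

ΔH° = -15.2 kcal/mol

(a) reversed: -19.6 kcal/mol
(b) × 2: (2)·(+2.2) = +4.4 kcal/mol
Since enthalpy is a state function, ΔH° = (-19.6) + (+4.4) = -15.2 kcal/mol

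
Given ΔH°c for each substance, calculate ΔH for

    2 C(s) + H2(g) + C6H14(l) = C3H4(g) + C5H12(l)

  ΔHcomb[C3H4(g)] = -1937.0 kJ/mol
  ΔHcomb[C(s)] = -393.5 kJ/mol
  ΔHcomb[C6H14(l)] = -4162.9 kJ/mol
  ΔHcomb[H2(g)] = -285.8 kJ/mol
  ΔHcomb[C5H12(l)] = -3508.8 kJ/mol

Using ΔH = Σ nΔHc°(reactants) − Σ nΔHc°(products):
= [2·(-393.5) + 1·(-285.8) + 1·(-4162.9)] − [1·(-1937.0) + 1·(-3508.8)]
= 210.1 kJ/mol

ΔH = 210.1 kJ/mol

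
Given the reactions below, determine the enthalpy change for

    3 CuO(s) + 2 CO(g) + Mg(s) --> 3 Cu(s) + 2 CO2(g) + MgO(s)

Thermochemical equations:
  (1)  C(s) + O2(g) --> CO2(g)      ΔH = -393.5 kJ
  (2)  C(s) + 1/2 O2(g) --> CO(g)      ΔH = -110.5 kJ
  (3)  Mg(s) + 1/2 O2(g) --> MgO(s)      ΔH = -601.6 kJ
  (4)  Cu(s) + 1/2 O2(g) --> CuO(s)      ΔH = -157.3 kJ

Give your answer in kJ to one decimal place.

ΔH = -695.7 kJ

(1) × 2 (scale by 2 for the 2 CO2(g)): (2)·(-393.5) = -787.0 kJ
(2) reversed and × 2 (CO(g) must end up as a reactant; scale by 2 for the 2 CO(g)): (-2)·(-110.5) = +221.0 kJ
(3) as written (MgO(s) already on the product side): -601.6 kJ
(4) reversed and × 3 (CuO(s) must end up as a reactant; scale by 3 for the 3 CuO(s)): (-3)·(-157.3) = +471.9 kJ
Since enthalpy is a state function, ΔH = (-787.0) + (+221.0) + (-601.6) + (+471.9) = -695.7 kJ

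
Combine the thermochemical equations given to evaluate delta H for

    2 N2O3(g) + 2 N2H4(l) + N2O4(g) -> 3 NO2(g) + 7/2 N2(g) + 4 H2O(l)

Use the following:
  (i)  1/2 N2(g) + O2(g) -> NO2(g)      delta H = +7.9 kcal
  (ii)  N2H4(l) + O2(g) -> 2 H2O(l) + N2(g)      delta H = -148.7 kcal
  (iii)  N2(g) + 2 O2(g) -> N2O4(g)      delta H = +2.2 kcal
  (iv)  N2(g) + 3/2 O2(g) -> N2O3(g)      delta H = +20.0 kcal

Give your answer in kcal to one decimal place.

delta H = -315.9 kcal

(i) × 3: (3)·(+7.9) = +23.7 kcal
(ii) × 2: (2)·(-148.7) = -297.4 kcal
(iii) reversed: -2.2 kcal
(iv) reversed and × 2: (-2)·(+20.0) = -40.0 kcal
Summing the manipulated equations, delta H = (3)·(+7.9) + (2)·(-148.7) + (-1)·(+2.2) + (-2)·(+20.0) = -315.9 kcal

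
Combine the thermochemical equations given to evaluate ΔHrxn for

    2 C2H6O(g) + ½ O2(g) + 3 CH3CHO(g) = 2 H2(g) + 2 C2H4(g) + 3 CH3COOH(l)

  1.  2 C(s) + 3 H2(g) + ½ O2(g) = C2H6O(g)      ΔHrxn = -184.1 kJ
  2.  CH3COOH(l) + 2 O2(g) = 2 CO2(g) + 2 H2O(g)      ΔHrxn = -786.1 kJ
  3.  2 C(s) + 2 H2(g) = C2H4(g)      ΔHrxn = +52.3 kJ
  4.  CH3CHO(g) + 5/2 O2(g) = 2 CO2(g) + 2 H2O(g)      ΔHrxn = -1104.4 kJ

eq. 1 reversed and × 2: (-2)·(-184.1) = +368.2 kJ
eq. 2 reversed and × 3: (-3)·(-786.1) = +2358.3 kJ
eq. 3 × 2: (2)·(+52.3) = +104.6 kJ
eq. 4 × 3: (3)·(-1104.4) = -3313.2 kJ
Since enthalpy is a state function, ΔHrxn = (+368.2) + (+2358.3) + (+104.6) + (-3313.2) = -482.1 kJ

ΔHrxn = -482.1 kJ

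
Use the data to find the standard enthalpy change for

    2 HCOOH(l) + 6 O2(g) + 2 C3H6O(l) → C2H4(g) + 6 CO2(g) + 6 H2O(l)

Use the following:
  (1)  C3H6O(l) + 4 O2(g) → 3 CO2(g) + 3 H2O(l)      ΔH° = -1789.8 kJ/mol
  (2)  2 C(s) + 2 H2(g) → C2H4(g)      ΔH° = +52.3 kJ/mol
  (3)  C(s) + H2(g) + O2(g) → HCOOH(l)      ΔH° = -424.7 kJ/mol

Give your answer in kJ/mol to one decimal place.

ΔH° = -2677.9 kJ/mol

(1) × 2 (×2 to match 2 C3H6O(l) in the target): (2)·(-1789.8) = -3579.6 kJ/mol
(2) as written (C2H4(g) already on the product side): +52.3 kJ/mol
(3) reversed and × 2 (HCOOH(l) must end up as a reactant; ×2 to match 2 HCOOH(l) in the target): (-2)·(-424.7) = +849.4 kJ/mol
By Hess's law, ΔH° = (-3579.6) + (+52.3) + (+849.4) = -2677.9 kJ/mol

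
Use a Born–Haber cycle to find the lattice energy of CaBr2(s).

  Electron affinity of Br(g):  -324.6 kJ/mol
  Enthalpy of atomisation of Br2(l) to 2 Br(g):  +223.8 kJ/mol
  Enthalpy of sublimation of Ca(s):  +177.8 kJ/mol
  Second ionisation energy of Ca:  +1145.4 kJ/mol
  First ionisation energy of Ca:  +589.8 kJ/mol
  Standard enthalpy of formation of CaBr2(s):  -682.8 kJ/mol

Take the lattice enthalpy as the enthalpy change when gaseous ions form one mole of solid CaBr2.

U = -2170.4 kJ/mol

ΔHf° = 1·ΔHsub + 1·(ΣIE) + 1·D(Br2) + 2·EA + U
-682.8 = 1·(+177.8) + 1·(+1735.2) + 1·(+223.8) + 2·(-324.6) + U
U = -682.8 − (+1487.6) = -2170.4 kJ/mol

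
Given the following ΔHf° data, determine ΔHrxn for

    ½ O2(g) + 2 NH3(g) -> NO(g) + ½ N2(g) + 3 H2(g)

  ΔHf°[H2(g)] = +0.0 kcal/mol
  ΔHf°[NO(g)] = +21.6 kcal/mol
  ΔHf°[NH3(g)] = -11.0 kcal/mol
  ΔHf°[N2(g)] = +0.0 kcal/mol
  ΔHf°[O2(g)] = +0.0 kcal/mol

ΔHrxn = 43.6 kcal/mol

Products: 1·(+21.6) + 1/2·(+0.0) + 3·(+0.0) = +21.6
Reactants: 1/2·(+0.0) + 2·(-11.0) = -22.0
ΔHrxn = (+21.6) − (-22.0) = 43.6 kcal/mol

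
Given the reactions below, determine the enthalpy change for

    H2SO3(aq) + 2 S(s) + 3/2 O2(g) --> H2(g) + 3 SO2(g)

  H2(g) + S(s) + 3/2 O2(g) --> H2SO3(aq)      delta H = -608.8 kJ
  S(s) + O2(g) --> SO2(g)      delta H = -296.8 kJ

delta H = -281.6 kJ

equation 1 reversed: +608.8 kJ
equation 2 × 3: (3)·(-296.8) = -890.4 kJ
Combining the equations, delta H = (-1)·(-608.8) + (3)·(-296.8) = -281.6 kJ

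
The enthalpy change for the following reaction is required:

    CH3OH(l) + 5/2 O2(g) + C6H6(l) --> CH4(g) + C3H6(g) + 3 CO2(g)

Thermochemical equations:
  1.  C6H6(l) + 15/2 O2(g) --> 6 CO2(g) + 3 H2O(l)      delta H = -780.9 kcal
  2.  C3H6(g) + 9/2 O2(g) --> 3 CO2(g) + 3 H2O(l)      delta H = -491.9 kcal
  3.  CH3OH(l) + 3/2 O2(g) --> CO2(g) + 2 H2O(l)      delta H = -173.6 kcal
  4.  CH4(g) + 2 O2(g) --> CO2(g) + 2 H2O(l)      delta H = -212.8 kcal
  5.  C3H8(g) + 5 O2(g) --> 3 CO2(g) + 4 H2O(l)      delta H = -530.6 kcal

eq. 1 as written: -780.9 kcal
eq. 2 reversed: +491.9 kcal
eq. 3 as written: -173.6 kcal
eq. 4 reversed: +212.8 kcal
eq. 5: not needed.
Combining the equations, delta H = (1)·(-780.9) + (-1)·(-491.9) + (1)·(-173.6) + (-1)·(-212.8) = -249.8 kcal

delta H = -249.8 kcal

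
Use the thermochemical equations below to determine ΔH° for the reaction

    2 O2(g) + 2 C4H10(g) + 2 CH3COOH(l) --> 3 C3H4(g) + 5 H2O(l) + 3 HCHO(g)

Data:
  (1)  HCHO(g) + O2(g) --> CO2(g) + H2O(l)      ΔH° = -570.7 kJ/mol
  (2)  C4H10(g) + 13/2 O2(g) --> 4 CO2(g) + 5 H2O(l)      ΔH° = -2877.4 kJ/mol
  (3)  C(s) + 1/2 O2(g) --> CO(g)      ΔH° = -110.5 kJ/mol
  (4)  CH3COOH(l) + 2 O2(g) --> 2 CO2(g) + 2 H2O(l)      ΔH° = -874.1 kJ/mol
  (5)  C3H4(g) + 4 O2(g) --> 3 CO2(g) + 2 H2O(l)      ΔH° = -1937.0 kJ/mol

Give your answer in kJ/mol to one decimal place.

(1) reversed and × 3 (reverse to put HCHO(g) on the product side; ×3 to match 3 HCHO(g) in the target): (-3)·(-570.7) = +1712.1 kJ/mol
(2) × 2 (×2 to match 2 C4H10(g) in the target): (2)·(-2877.4) = -5754.8 kJ/mol
(3): not needed (C(s) appears nowhere else).
(4) × 2 (scale by 2 for the 2 CH3COOH(l)): (2)·(-874.1) = -1748.2 kJ/mol
(5) reversed and × 3 (reverse to put C3H4(g) on the product side; ×3 to match 3 C3H4(g) in the target): (-3)·(-1937.0) = +5811.0 kJ/mol
ΔH° = (-3)·(-570.7) + (2)·(-2877.4) + (2)·(-874.1) + (-3)·(-1937.0) = 20.1 kJ/mol

ΔH° = 20.1 kJ/mol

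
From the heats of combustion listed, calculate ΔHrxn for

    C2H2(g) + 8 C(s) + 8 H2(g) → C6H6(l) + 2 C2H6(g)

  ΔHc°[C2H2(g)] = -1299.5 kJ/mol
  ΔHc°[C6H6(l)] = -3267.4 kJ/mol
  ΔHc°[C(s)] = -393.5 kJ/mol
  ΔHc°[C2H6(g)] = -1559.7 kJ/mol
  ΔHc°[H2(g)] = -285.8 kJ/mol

ΔHrxn = -347.1 kJ/mol

With combustion enthalpies, reactants minus products:
= [1·(-1299.5) + 8·(-393.5) + 8·(-285.8)] − [1·(-3267.4) + 2·(-1559.7)]
= -347.1 kJ/mol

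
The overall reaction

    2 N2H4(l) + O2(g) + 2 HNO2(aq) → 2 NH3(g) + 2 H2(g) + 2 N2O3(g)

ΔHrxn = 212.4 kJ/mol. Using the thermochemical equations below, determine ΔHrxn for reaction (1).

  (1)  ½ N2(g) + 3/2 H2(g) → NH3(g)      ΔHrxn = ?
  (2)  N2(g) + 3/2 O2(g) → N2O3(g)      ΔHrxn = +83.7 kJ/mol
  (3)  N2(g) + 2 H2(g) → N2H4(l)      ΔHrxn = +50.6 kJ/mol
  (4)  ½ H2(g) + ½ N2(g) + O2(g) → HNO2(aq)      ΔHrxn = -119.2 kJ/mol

ΔHrxn = -46.1 kJ/mol

(1) × 2 (×2 to match 2 NH3(g) in the target): contributes 2·x
(2) × 2 (×2 to match 2 N2O3(g) in the target): (2)·(+83.7) = +167.4 kJ/mol
(3) reversed and × 2 (N2H4(l) must end up as a reactant; scale by 2 for the 2 N2H4(l)): (-2)·(+50.6) = -101.2 kJ/mol
(4) reversed and × 2 (HNO2(aq) must end up as a reactant; ×2 to match 2 HNO2(aq) in the target): (-2)·(-119.2) = +238.4 kJ/mol
+212.4 = (+167.4) + (-101.2) + (+238.4) + 2·x
x = (+212.4 − (+304.6)) / (2) = -46.1 kJ/mol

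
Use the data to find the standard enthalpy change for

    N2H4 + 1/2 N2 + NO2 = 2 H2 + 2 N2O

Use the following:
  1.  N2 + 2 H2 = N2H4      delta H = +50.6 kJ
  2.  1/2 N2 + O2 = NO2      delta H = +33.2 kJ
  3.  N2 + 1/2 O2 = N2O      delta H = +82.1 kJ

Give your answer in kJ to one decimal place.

eq. 1 reversed (reverse to put N2H4 on the reactant side): -50.6 kJ
eq. 2 reversed (NO2 must end up as a reactant): -33.2 kJ
eq. 3 × 2 (×2 to match 2 N2O in the target): (2)·(+82.1) = +164.2 kJ
Summing the manipulated equations, delta H = (-1)·(+50.6) + (-1)·(+33.2) + (2)·(+82.1) = 80.4 kJ

delta H = 80.4 kJ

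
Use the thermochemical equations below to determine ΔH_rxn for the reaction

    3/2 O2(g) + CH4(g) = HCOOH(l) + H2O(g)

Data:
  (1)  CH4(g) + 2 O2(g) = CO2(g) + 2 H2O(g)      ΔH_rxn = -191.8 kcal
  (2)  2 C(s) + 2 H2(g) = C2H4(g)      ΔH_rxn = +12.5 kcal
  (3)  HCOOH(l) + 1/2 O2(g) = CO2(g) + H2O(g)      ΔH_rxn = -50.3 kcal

(1) as written: -191.8 kcal
(2): not needed.
(3) reversed: +50.3 kcal
ΔH_rxn = (-191.8) + (+50.3) = -141.5 kcal

ΔH_rxn = -141.5 kcal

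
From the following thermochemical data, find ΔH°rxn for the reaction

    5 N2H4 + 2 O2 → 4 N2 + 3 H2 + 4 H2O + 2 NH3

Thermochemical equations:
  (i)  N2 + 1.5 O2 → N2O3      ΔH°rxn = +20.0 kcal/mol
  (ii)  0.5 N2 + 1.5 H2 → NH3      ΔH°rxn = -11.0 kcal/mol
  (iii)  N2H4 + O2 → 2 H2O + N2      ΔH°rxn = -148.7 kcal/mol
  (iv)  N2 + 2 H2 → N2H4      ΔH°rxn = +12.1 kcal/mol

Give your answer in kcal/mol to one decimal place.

(i): not needed.
(ii) × 2: (2)·(-11.0) = -22.0 kcal/mol
(iii) × 2: (2)·(-148.7) = -297.4 kcal/mol
(iv) reversed and × 3: (-3)·(+12.1) = -36.3 kcal/mol
ΔH°rxn = (2)·(-11.0) + (2)·(-148.7) + (-3)·(+12.1) = -355.7 kcal/mol

ΔH°rxn = -355.7 kcal/mol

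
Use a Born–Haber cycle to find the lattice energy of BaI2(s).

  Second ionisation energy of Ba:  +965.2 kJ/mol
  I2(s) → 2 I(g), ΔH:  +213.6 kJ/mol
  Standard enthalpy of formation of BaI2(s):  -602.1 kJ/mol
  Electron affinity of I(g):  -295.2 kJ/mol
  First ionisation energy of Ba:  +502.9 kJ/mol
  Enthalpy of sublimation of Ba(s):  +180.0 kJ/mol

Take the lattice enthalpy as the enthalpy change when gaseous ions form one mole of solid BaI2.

ΔHf° = 1·ΔHsub + 1·(ΣIE) + 1·D(I2) + 2·EA + U
-602.1 = 1·(+180.0) + 1·(+1468.1) + 1·(+213.6) + 2·(-295.2) + U
U = -602.1 − (+1271.3) = -1873.4 kJ/mol

U = -1873.4 kJ/mol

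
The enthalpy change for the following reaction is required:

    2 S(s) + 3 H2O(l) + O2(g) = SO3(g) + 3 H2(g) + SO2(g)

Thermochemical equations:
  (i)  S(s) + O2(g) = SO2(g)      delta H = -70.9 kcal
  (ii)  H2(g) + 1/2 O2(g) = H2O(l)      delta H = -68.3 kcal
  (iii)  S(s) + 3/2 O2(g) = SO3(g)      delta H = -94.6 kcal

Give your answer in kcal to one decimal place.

delta H = 39.4 kcal

(i) as written (SO2(g) already on the product side): -70.9 kcal
(ii) reversed and × 3 (reverse to put H2O(l) on the reactant side; ×3 to match 3 H2O(l) in the target): (-3)·(-68.3) = +204.9 kcal
(iii) as written (SO3(g) already on the product side): -94.6 kcal
Since enthalpy is a state function, delta H = (-70.9) + (+204.9) + (-94.6) = 39.4 kcal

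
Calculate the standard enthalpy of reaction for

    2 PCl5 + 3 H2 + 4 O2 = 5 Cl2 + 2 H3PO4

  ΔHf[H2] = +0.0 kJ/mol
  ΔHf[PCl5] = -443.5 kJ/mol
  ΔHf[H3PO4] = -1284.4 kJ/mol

ΔH°rxn = -1681.8 kJ/mol

ΔH°rxn = Σ nΔHf°(products) − Σ nΔHf°(reactants).
Products: 5·(+0.0) + 2·(-1284.4) = -2568.8
Reactants: 2·(-443.5) + 3·(+0.0) + 4·(+0.0) = -887.0
ΔH°rxn = (-2568.8) − (-887.0) = -1681.8 kJ/mol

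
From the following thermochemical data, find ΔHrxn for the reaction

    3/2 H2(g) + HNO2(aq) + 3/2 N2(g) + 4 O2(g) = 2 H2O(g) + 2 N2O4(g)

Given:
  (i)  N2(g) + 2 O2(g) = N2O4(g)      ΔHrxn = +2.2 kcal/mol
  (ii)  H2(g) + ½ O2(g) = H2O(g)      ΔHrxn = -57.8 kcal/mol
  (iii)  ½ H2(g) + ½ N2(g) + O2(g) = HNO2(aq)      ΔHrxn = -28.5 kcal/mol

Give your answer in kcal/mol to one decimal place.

(i) × 2: (2)·(+2.2) = +4.4 kcal/mol
(ii) × 2: (2)·(-57.8) = -115.6 kcal/mol
(iii) reversed: +28.5 kcal/mol
ΔHrxn = (+4.4) + (-115.6) + (+28.5) = -82.7 kcal/mol

ΔHrxn = -82.7 kcal/mol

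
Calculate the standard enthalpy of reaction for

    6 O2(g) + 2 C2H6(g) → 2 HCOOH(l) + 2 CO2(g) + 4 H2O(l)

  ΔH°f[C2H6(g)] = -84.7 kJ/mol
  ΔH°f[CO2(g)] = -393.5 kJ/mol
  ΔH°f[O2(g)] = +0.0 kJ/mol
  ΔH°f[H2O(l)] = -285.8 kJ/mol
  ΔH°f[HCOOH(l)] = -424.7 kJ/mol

ΔH° = -2610.2 kJ/mol

Products: 2·(-424.7) + 2·(-393.5) + 4·(-285.8) = -2779.6
Reactants: 6·(+0.0) + 2·(-84.7) = -169.4
ΔH° = (-2779.6) − (-169.4) = -2610.2 kJ/mol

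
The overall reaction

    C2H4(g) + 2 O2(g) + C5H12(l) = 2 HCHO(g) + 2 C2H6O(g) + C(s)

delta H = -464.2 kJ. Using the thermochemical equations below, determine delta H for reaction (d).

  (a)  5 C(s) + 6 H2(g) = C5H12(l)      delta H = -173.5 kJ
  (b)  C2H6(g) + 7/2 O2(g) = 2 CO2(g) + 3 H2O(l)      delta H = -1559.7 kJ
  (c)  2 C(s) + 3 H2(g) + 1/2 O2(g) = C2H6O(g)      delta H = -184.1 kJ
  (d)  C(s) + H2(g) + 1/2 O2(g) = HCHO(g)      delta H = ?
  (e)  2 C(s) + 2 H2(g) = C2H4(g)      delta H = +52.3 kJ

delta H = -108.6 kJ

(a) reversed (reverse to put C5H12(l) on the reactant side): +173.5 kJ
(b): not needed (CO2(g) appears nowhere else).
(c) × 2 (×2 to match 2 C2H6O(g) in the target): (2)·(-184.1) = -368.2 kJ
(d) × 2 (scale by 2 for the 2 HCHO(g)): contributes 2·x
(e) reversed (reverse to put C2H4(g) on the reactant side): -52.3 kJ
-464.2 = (+173.5) + (-368.2) + (-52.3) + 2·x
x = (-464.2 − (-247.0)) / (2) = -108.6 kJ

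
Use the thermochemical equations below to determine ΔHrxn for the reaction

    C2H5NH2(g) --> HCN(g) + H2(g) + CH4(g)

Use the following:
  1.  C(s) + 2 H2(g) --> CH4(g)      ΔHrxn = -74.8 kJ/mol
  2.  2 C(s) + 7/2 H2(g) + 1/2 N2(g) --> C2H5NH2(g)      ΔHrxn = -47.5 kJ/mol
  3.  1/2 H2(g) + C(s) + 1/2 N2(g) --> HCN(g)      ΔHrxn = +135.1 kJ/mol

ΔHrxn = 107.8 kJ/mol

eq. 1 as written (CH4(g) already on the product side): -74.8 kJ/mol
eq. 2 reversed (C2H5NH2(g) must end up as a reactant): +47.5 kJ/mol
eq. 3 as written (HCN(g) already on the product side): +135.1 kJ/mol
ΔHrxn = (-74.8) + (+47.5) + (+135.1) = 107.8 kJ/mol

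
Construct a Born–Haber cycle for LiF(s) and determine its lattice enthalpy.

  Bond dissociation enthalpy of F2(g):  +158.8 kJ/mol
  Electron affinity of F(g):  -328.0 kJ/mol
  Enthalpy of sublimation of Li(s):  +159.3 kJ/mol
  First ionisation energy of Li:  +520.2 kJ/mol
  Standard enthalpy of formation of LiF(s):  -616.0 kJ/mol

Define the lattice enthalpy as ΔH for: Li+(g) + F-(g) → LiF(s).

ΔHf° = 1·ΔHsub + 1·(ΣIE) + 1/2·D(F2) + 1·EA + U
-616.0 = 1·(+159.3) + 1·(+520.2) + 1/2·(+158.8) + 1·(-328.0) + U
U = -616.0 − (+430.9) = -1046.9 kJ/mol

U = -1046.9 kJ/mol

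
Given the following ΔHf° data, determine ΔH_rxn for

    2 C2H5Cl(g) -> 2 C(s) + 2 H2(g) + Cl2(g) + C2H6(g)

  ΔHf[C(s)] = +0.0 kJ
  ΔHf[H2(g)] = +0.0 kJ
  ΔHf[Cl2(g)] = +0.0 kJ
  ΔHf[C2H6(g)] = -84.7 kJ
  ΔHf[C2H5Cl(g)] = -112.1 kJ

ΔH_rxn = 139.5 kJ

Products: 2·(+0.0) + 2·(+0.0) + 1·(+0.0) + 1·(-84.7) = -84.7
Reactants: 2·(-112.1) = -224.2
ΔH_rxn = (-84.7) − (-224.2) = 139.5 kJ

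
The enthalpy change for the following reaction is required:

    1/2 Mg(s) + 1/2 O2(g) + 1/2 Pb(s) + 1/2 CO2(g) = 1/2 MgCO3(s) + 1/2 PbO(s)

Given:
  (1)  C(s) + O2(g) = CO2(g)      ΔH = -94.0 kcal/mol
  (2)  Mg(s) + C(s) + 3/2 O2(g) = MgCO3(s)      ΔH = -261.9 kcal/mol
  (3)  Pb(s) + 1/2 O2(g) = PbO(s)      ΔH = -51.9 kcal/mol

ΔH = -109.9 kcal/mol

(1) reversed and × 1/2 (CO2(g) must end up as a reactant; scale by 1/2 for the 1/2 CO2(g)): (-1/2)·(-94.0) = +47.0 kcal/mol
(2) × 1/2 (scale by 1/2 for the 1/2 MgCO3(s)): (1/2)·(-261.9) = -130.95 kcal/mol
(3) × 1/2 (×1/2 to match 1/2 PbO(s) in the target): (1/2)·(-51.9) = -25.95 kcal/mol
ΔH = (-1/2)·(-94.0) + (1/2)·(-261.9) + (1/2)·(-51.9) = -109.9 kcal/mol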